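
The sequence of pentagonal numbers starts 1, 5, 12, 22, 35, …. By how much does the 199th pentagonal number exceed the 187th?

199·(3·199 − 1)/2 = 59302 and 187·(3·187 − 1)/2 = 52360.
Difference: 59302 − 52360 = 6942.

6942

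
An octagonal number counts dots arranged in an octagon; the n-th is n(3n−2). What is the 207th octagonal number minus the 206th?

1237

Consecutive octagonal numbers differ by 6n − 5: here 6·207 − 5 = 1237.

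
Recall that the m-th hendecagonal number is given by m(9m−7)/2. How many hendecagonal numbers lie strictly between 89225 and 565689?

The n-th hendecagonal number is n(9n−7)/2.
Smallest index with value > 89225: n = 142 (giving 90241).
Largest index with value < 565689: n = 354 (giving 562683).
Indices 142 through 354: 213 terms.

213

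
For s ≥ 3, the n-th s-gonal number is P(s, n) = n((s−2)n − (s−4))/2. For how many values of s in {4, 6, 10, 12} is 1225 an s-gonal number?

2

s = 4: P(4, 35) = 1225. ✓
s = 6: P(6, 25) = 1225. ✓
s = 10: P(10, 17) = 1105 and P(10, 18) = 1242; 1225 is not s-gonal.
s = 12: P(12, 16) = 1216 and P(12, 17) = 1377; 1225 is not s-gonal.
Hits: s ∈ {4, 6} → 2.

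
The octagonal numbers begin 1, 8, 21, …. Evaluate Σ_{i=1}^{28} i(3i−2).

Σ i(3i−2) = 3Σi² − 2Σi over i = 1..28.
Σi = 406 and Σi² = 7714.
3·7714 − 2·406 = 22330.

22330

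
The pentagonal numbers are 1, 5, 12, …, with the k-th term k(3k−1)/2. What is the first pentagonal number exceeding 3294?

Solve n(3n−1)/2 > 3294 for integer n.
The largest n with value ≤ 3294 is 47 (since 3290 ≤ 3294 < 3432), so the first above is n = 48, value 3432.

3432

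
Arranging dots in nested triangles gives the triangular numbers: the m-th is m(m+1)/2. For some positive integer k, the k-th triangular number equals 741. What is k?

Set n(n+1)/2 = 741, giving n² + n − 1482 = 0.
The discriminant is 1 + 8·741 = 5929, and √5929 = 77.
So n = (-1 + 77) / 2 = 76/2 = 38.

38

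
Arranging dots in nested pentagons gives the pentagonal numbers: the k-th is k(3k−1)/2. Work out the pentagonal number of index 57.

The 57th pentagonal number is n(3n−1)/2 with n = 57.
57·(3·57 − 1)/2 = 57·170/2 = 57·85 = 4845.

4845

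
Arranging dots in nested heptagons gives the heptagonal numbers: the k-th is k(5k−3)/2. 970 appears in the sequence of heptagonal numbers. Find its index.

20

Set n(5n−3)/2 = 970, giving 5n² − 3n − 1940 = 0.
The discriminant is 9 + 40·970 = 38809, and √38809 = 197.
So n = (3 + 197) / 10 = 200/10 = 20.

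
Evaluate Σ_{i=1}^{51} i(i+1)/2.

23426

Σ i(i+1)/2 = (Σi² + Σi) / 2 over i = 1..51.
Σi = 1326 and Σi² = 45526.
(1·45526 + 1·1326) / 2 = 46852/2 = 23426.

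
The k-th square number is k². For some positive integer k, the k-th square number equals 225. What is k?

We need n² = 225, so n = √225 = 15.

15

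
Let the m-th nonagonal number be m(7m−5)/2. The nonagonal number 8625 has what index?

50

Set n(7n−5)/2 = 8625, giving 7n² − 5n − 17250 = 0.
The discriminant is 25 + 56·8625 = 483025, and √483025 = 695.
So n = (5 + 695) / 14 = 700/14 = 50.
Check: 50·(7·50 − 5)/2 = 8625. ✓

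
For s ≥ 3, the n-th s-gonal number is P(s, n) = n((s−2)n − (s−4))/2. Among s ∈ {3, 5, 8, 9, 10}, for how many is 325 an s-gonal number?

s = 3: P(3, 25) = 325. ✓
s = 5: P(5, 14) = 287 and P(5, 15) = 330; 325 is not s-gonal.
s = 8: P(8, 10) = 280 and P(8, 11) = 341; 325 is not s-gonal.
s = 9: P(9, 10) = 325. ✓
s = 10: P(10, 9) = 297 and P(10, 10) = 370; 325 is not s-gonal.
Hits: s ∈ {3, 9} → 2.

2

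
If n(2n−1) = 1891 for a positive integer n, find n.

Set n(2n−1) = 1891, giving 2n² − n − 1891 = 0.
The discriminant is 1 + 8·1891 = 15129, and √15129 = 123.
So n = (1 + 123) / 4 = 124/4 = 31.

31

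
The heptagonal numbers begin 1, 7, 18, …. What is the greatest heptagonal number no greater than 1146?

1071

Solve n(5n−3)/2 ≤ 1146 for integer n.
n = 21 gives 1071 ≤ 1146, while n = 22 gives 1177 > 1146; so the answer is 1071.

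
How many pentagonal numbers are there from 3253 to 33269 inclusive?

The n-th pentagonal number is n(3n−1)/2.
Smallest index with value ≥ 3253: n = 47 (giving 3290).
Largest index with value ≤ 33269: n = 149 (giving 33227).
Indices 47 through 149: 103 terms.

103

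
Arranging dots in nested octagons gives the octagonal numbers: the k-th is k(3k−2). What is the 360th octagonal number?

360·(3·360 − 2) = 360·1078 = 388080.

388080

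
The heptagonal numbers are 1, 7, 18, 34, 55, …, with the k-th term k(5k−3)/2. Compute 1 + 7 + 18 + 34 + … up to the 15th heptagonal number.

2920

Σ i(5i−3)/2 = (5Σi² − 3Σi) / 2 over i = 1..15.
Σi = 120 and Σi² = 1240.
(5·1240 − 3·120) / 2 = 5840/2 = 2920.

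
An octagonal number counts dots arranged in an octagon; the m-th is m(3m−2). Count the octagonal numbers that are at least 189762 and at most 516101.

The n-th octagonal number is n(3n−2).
Smallest index with value ≥ 189762: n = 252 (giving 190008).
Largest index with value ≤ 516101: n = 415 (giving 515845).
Indices 252 through 415: 164 terms.

164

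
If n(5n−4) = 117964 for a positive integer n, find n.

Set n(5n−4) = 117964, giving 5n² − 4n − 117964 = 0.
The discriminant is 16 + 20·117964 = 2359296, and √2359296 = 1536.
So n = (4 + 1536) / 10 = 1540/10 = 154.

154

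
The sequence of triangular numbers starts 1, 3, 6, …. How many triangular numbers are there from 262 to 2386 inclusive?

46

The n-th triangular number is n(n+1)/2.
Smallest index with value ≥ 262: n = 23 (giving 276).
Largest index with value ≤ 2386: n = 68 (giving 2346).
Indices 23 through 68: 46 terms.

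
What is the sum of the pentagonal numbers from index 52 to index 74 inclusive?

Σ i(3i−1)/2 = (3Σi² − Σi) / 2 over i = 52..74.
Σi = 2775 − 1326 = 1449 and Σi² = 137825 − 45526 = 92299.
(3·92299 − 1·1449) / 2 = 275448/2 = 137724.

137724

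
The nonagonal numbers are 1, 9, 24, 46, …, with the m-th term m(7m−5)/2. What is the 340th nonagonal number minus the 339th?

Consecutive nonagonal numbers differ by 7n − 6: here 7·340 − 6 = 2374.

2374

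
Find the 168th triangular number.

The 168th triangular number is n(n+1)/2 with n = 168.
168·169/2 = 28392/2 = 14196.

14196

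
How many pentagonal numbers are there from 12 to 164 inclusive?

The n-th pentagonal number is n(3n−1)/2.
Smallest index with value ≥ 12: n = 3 (giving 12).
Largest index with value ≤ 164: n = 10 (giving 145).
Indices 3 through 10: 8 terms.

8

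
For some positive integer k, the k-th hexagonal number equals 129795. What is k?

255

Set n(2n−1) = 129795, giving 2n² − n − 129795 = 0.
The discriminant is 1 + 8·129795 = 1038361, and √1038361 = 1019.
So n = (1 + 1019) / 4 = 1020/4 = 255.
Check: 255·(2·255 − 1) = 129795. ✓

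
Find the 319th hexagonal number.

203203

319·(2·319 − 1) = 319·637 = 203203.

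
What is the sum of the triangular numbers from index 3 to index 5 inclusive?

Σ i(i+1)/2 = (Σi² + Σi) / 2 over i = 3..5.
Σi = 15 − 3 = 12 and Σi² = 55 − 5 = 50.
(1·50 + 1·12) / 2 = 62/2 = 31.

31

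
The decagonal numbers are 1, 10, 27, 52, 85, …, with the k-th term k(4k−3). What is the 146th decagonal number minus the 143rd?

146·(4·146 − 3) = 84826 and 143·(4·143 − 3) = 81367.
Difference: 84826 − 81367 = 3459.

3459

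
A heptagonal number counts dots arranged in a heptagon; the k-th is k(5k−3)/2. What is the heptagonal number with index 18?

18·(5·18 − 3)/2 = 18·87/2 = 783.

783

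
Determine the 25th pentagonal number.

25·(3·25 − 1)/2 = 25·74/2 = 25·37 = 925.

925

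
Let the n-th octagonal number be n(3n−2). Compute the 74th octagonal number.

The 74th octagonal number is n(3n−2) with n = 74.
74·(3·74 − 2) = 74·220 = 16280.

16280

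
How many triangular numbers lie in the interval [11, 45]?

The n-th triangular number is n(n+1)/2.
Smallest index with value ≥ 11: n = 5 (giving 15).
Largest index with value ≤ 45: n = 9 (giving 45).
Indices 5 through 9: 5 terms.

5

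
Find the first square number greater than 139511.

Solve n² > 139511 for integer n.
The largest n with value ≤ 139511 is 373 (since 139129 ≤ 139511 < 139876), so the first above is n = 374, value 139876.

139876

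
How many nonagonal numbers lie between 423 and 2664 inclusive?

The n-th nonagonal number is n(7n−5)/2.
Smallest index with value ≥ 423: n = 12 (giving 474).
Largest index with value ≤ 2664: n = 27 (giving 2484).
Indices 12 through 27: 16 terms.

16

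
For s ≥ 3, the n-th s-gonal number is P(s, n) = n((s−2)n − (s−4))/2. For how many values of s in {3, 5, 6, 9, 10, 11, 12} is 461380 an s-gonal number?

s = 3: P(3, 960) = 461280 and P(3, 961) = 462241; 461380 is not s-gonal.
s = 5: P(5, 554) = 460097 and P(5, 555) = 461760; 461380 is not s-gonal.
s = 6: P(6, 480) = 460320 and P(6, 481) = 462241; 461380 is not s-gonal.
s = 9: P(9, 363) = 460284 and P(9, 364) = 462826; 461380 is not s-gonal.
s = 10: P(10, 340) = 461380. ✓
s = 11: P(11, 320) = 459680 and P(11, 321) = 462561; 461380 is not s-gonal.
s = 12: P(12, 304) = 460864 and P(12, 305) = 463905; 461380 is not s-gonal.
Hits: s ∈ {10} → 1.

1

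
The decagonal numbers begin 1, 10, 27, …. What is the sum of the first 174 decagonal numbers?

7039025

Σ i(4i−3) = 4Σi² − 3Σi over i = 1..174.
Σi = 15225 and Σi² = 1771175.
4·1771175 − 3·15225 = 7039025.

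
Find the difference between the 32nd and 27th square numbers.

295

32² = 1024 and 27² = 729.
Difference: 1024 − 729 = 295.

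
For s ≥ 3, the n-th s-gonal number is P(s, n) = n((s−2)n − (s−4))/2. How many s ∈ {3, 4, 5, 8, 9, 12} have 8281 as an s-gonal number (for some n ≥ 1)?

2

s = 3: P(3, 128) = 8256 and P(3, 129) = 8385; 8281 is not s-gonal.
s = 4: P(4, 91) = 8281. ✓
s = 5: P(5, 74) = 8177 and P(5, 75) = 8400; 8281 is not s-gonal.
s = 8: P(8, 52) = 8008 and P(8, 53) = 8321; 8281 is not s-gonal.
s = 9: P(9, 49) = 8281. ✓
s = 12: P(12, 41) = 8241 and P(12, 42) = 8652; 8281 is not s-gonal.
Hits: s ∈ {4, 9} → 2.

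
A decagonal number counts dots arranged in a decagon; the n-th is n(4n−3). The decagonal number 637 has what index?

13

Set n(4n−3) = 637, giving 4n² − 3n − 637 = 0.
The discriminant is 9 + 16·637 = 10201, and √10201 = 101.
So n = (3 + 101) / 8 = 104/8 = 13.
Check: 13·(4·13 − 3) = 637. ✓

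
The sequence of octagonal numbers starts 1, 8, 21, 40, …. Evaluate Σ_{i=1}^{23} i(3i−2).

12420

Σ i(3i−2) = 3Σi² − 2Σi over i = 1..23.
Σi = 276 and Σi² = 4324.
3·4324 − 2·276 = 12420.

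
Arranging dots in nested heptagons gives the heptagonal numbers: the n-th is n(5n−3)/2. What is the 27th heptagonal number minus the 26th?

131

Consecutive heptagonal numbers differ by 5n − 4: here 5·27 − 4 = 131.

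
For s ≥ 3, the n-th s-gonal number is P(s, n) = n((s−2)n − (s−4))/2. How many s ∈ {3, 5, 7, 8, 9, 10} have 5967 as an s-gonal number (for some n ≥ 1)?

1

s = 3: P(3, 108) = 5886 and P(3, 109) = 5995; 5967 is not s-gonal.
s = 5: P(5, 63) = 5922 and P(5, 64) = 6112; 5967 is not s-gonal.
s = 7: P(7, 49) = 5929 and P(7, 50) = 6175; 5967 is not s-gonal.
s = 8: P(8, 44) = 5720 and P(8, 45) = 5985; 5967 is not s-gonal.
s = 9: P(9, 41) = 5781 and P(9, 42) = 6069; 5967 is not s-gonal.
s = 10: P(10, 39) = 5967. ✓
Hits: s ∈ {10} → 1.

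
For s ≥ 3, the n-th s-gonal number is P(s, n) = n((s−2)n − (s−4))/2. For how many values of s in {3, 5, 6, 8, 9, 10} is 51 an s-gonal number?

1

s = 3: P(3, 9) = 45 and P(3, 10) = 55; 51 is not s-gonal.
s = 5: P(5, 6) = 51. ✓
s = 6: P(6, 5) = 45 and P(6, 6) = 66; 51 is not s-gonal.
s = 8: P(8, 4) = 40 and P(8, 5) = 65; 51 is not s-gonal.
s = 9: P(9, 4) = 46 and P(9, 5) = 75; 51 is not s-gonal.
s = 10: P(10, 3) = 27 and P(10, 4) = 52; 51 is not s-gonal.
Hits: s ∈ {5} → 1.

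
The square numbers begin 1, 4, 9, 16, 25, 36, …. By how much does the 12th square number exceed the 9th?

12² = 144 and 9² = 81.
Difference: 144 − 81 = 63.

63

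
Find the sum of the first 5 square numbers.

Σ_{i=1}^{5} i² = 5·6·11/6 = 55.

55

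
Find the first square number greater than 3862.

Solve n² > 3862 for integer n.
The largest n with value ≤ 3862 is 62 (since 3844 ≤ 3862 < 3969), so the first above is n = 63, value 3969.

3969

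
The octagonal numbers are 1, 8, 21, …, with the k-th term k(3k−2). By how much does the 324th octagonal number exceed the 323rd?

1939

Consecutive octagonal numbers differ by 6n − 5: here 6·324 − 5 = 1939.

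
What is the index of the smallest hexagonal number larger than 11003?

75

Solve n(2n−1) > 11003 for integer n.
The largest n with value ≤ 11003 is 74 (since 10878 ≤ 11003 < 11175), so the first above is n = 75, value 11175.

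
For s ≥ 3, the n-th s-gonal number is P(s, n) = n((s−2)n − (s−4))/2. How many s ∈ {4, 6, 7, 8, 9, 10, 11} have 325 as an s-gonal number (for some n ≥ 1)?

s = 4: P(4, 18) = 324 and P(4, 19) = 361; 325 is not s-gonal.
s = 6: P(6, 13) = 325. ✓
s = 7: P(7, 11) = 286 and P(7, 12) = 342; 325 is not s-gonal.
s = 8: P(8, 10) = 280 and P(8, 11) = 341; 325 is not s-gonal.
s = 9: P(9, 10) = 325. ✓
s = 10: P(10, 9) = 297 and P(10, 10) = 370; 325 is not s-gonal.
s = 11: P(11, 8) = 260 and P(11, 9) = 333; 325 is not s-gonal.
Hits: s ∈ {6, 9} → 2.

2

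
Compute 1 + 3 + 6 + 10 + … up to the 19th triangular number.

Σ i(i+1)/2 = (Σi² + Σi) / 2 over i = 1..19.
Σi = 190 and Σi² = 2470.
(1·2470 + 1·190) / 2 = 2660/2 = 1330.

1330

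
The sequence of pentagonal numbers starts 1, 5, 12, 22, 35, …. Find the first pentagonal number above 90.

92

Solve n(3n−1)/2 > 90 for integer n.
The largest n with value ≤ 90 is 7 (since 70 ≤ 90 < 92), so the first above is n = 8, value 92.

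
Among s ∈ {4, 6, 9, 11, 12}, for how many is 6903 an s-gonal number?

s = 4: P(4, 83) = 6889 and P(4, 84) = 7056; 6903 is not s-gonal.
s = 6: P(6, 59) = 6903. ✓
s = 9: P(9, 44) = 6666 and P(9, 45) = 6975; 6903 is not s-gonal.
s = 11: P(11, 39) = 6708 and P(11, 40) = 7060; 6903 is not s-gonal.
s = 12: P(12, 37) = 6697 and P(12, 38) = 7068; 6903 is not s-gonal.
Hits: s ∈ {6} → 1.

1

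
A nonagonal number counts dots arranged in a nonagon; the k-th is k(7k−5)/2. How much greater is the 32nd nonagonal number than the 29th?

633

32·(7·32 − 5)/2 = 3504 and 29·(7·29 − 5)/2 = 2871.
Difference: 3504 − 2871 = 633.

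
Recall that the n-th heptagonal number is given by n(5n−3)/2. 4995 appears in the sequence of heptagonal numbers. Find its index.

Set n(5n−3)/2 = 4995, giving 5n² − 3n − 9990 = 0.
So n = (3 + 447) / 10 = 450/10 = 45.

45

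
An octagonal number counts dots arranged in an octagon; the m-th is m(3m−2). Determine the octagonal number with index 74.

16280

The 74th octagonal number is n(3n−2) with n = 74.
74·(3·74 − 2) = 74·220 = 16280.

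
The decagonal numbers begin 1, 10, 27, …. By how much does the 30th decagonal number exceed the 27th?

30·(4·30 − 3) = 3510 and 27·(4·27 − 3) = 2835.
Difference: 3510 − 2835 = 675.

675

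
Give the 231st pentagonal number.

The 231st pentagonal number is n(3n−1)/2 with n = 231.
231·(3·231 − 1)/2 = 231·692/2 = 231·346 = 79926.

79926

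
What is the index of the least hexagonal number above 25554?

114

Solve n(2n−1) > 25554 for integer n.
The largest n with value ≤ 25554 is 113 (since 25425 ≤ 25554 < 25878), so the first above is n = 114, value 25878.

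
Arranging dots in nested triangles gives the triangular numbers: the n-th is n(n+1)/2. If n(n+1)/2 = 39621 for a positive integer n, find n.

Set n(n+1)/2 = 39621, giving n² + n − 79242 = 0.
So n = (-1 + 563) / 2 = 562/2 = 281.
Check: 281·282/2 = 39621. ✓

281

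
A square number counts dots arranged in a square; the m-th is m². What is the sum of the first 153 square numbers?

1205589

Σ_{i=1}^{153} i² = 153·154·307/6 = 1205589.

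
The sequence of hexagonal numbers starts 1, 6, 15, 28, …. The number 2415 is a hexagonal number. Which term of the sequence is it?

35

Set n(2n−1) = 2415, giving 2n² − n − 2415 = 0.
So n = (1 + 139) / 4 = 140/4 = 35.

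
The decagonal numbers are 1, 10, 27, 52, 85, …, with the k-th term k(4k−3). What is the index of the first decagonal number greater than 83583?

145

Solve n(4n−3) > 83583 for integer n.
The largest n with value ≤ 83583 is 144 (since 82512 ≤ 83583 < 83665), so the first above is n = 145, value 83665.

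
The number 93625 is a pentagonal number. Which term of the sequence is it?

Set n(3n−1)/2 = 93625, giving 3n² − n − 187250 = 0.
The discriminant is 1 + 24·93625 = 2247001, and √2247001 = 1499.
So n = (1 + 1499) / 6 = 1500/6 = 250.

250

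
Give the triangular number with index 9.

9·10/2 = 90/2 = 45.

45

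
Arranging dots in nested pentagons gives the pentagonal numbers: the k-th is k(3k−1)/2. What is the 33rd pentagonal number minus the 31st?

33·(3·33 − 1)/2 = 1617 and 31·(3·31 − 1)/2 = 1426.
Difference: 1617 − 1426 = 191.

191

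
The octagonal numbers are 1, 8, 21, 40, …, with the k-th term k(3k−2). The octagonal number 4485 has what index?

39

Set n(3n−2) = 4485, giving 3n² − 2n − 4485 = 0.
So n = (2 + 232) / 6 = 234/6 = 39.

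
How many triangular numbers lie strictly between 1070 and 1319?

The n-th triangular number is n(n+1)/2.
Smallest index with value > 1070: n = 46 (giving 1081).
Largest index with value < 1319: n = 50 (giving 1275).
Indices 46 through 50: 5 terms.

5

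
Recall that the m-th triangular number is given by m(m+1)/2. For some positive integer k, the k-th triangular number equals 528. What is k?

32

Set n(n+1)/2 = 528, giving n² + n − 1056 = 0.
The discriminant is 1 + 8·528 = 4225, and √4225 = 65.
So n = (-1 + 65) / 2 = 64/2 = 32.
Check: 32·33/2 = 528. ✓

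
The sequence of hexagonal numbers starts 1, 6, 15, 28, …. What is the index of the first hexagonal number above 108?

8

Solve n(2n−1) > 108 for integer n.
The largest n with value ≤ 108 is 7 (since 91 ≤ 108 < 120), so the first above is n = 8, value 120.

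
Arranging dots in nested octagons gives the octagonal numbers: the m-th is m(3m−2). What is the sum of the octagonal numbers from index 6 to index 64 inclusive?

264025

Σ i(3i−2) = 3Σi² − 2Σi over i = 6..64.
Σi = 2080 − 15 = 2065 and Σi² = 89440 − 55 = 89385.
3·89385 − 2·2065 = 264025.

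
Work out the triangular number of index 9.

9·10/2 = 90/2 = 45.

45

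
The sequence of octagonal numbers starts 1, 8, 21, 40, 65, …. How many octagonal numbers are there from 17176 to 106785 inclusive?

114

The n-th octagonal number is n(3n−2).
Smallest index with value ≥ 17176: n = 76 (giving 17176).
Largest index with value ≤ 106785: n = 189 (giving 106785).
Indices 76 through 189: 114 terms.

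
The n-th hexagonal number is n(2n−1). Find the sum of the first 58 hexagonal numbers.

Σ i(2i−1) = 2Σi² − Σi over i = 1..58.
Σi = 1711 and Σi² = 66729.
2·66729 − 1·1711 = 131747.

131747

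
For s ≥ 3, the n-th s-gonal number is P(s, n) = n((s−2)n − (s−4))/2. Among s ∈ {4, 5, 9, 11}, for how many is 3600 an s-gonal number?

1

s = 4: P(4, 60) = 3600. ✓
s = 5: P(5, 49) = 3577 and P(5, 50) = 3725; 3600 is not s-gonal.
s = 9: P(9, 32) = 3504 and P(9, 33) = 3729; 3600 is not s-gonal.
s = 11: P(11, 28) = 3430 and P(11, 29) = 3683; 3600 is not s-gonal.
Hits: s ∈ {4} → 1.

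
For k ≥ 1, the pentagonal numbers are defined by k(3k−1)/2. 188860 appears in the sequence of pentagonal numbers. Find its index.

Set n(3n−1)/2 = 188860, giving 3n² − n − 377720 = 0.
The discriminant is 1 + 24·188860 = 4532641, and √4532641 = 2129.
So n = (1 + 2129) / 6 = 2130/6 = 355.
Check: 355·(3·355 − 1)/2 = 188860. ✓

355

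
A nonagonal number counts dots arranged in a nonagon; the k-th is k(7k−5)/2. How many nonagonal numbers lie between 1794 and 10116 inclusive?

32

The n-th nonagonal number is n(7n−5)/2.
Smallest index with value ≥ 1794: n = 23 (giving 1794).
Largest index with value ≤ 10116: n = 54 (giving 10071).
Indices 23 through 54: 32 terms.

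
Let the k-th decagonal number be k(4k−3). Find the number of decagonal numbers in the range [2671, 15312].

36

The n-th decagonal number is n(4n−3).
Smallest index with value ≥ 2671: n = 27 (giving 2835).
Largest index with value ≤ 15312: n = 62 (giving 15190).
Indices 27 through 62: 36 terms.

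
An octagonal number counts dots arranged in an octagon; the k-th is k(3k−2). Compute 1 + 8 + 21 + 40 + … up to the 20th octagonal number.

Σ i(3i−2) = 3Σi² − 2Σi over i = 1..20.
Σi = 210 and Σi² = 2870.
3·2870 − 2·210 = 8190.

8190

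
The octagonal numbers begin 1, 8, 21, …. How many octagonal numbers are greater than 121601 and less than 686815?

The n-th octagonal number is n(3n−2).
Smallest index with value > 121601: n = 202 (giving 122008).
Largest index with value < 686815: n = 478 (giving 684496).
Indices 202 through 478: 277 terms.

277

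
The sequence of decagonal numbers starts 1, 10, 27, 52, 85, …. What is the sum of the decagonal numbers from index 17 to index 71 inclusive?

Σ i(4i−3) = 4Σi² − 3Σi over i = 17..71.
Σi = 2556 − 136 = 2420 and Σi² = 121836 − 1496 = 120340.
4·120340 − 3·2420 = 474100.

474100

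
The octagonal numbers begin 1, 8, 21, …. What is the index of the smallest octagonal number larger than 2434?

Solve n(3n−2) > 2434 for integer n.
The largest n with value ≤ 2434 is 28 (since 2296 ≤ 2434 < 2465), so the first above is n = 29, value 2465.

29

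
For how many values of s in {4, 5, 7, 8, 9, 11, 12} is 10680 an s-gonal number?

1

s = 4: P(4, 103) = 10609 and P(4, 104) = 10816; 10680 is not s-gonal.
s = 5: P(5, 84) = 10542 and P(5, 85) = 10795; 10680 is not s-gonal.
s = 7: P(7, 65) = 10465 and P(7, 66) = 10791; 10680 is not s-gonal.
s = 8: P(8, 60) = 10680. ✓
s = 9: P(9, 55) = 10450 and P(9, 56) = 10836; 10680 is not s-gonal.
s = 11: P(11, 49) = 10633 and P(11, 50) = 11075; 10680 is not s-gonal.
s = 12: P(12, 46) = 10396 and P(12, 47) = 10857; 10680 is not s-gonal.
Hits: s ∈ {8} → 1.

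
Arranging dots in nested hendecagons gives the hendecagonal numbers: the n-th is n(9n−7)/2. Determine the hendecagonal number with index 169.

127933

The 169th hendecagonal number is n(9n−7)/2 with n = 169.
169·(9·169 − 7)/2 = 169·1514/2 = 169·757 = 127933.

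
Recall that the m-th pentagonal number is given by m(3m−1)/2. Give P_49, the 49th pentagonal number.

The 49th pentagonal number is n(3n−1)/2 with n = 49.
49·(3·49 − 1)/2 = 49·146/2 = 49·73 = 3577.

3577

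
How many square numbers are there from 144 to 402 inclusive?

The n-th square number is n².
Smallest index with value ≥ 144: n = 12 (giving 144).
Largest index with value ≤ 402: n = 20 (giving 400).
Indices 12 through 20: 9 terms.

9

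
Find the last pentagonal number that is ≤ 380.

376

Solve n(3n−1)/2 ≤ 380 for integer n.
n = 16 gives 376 ≤ 380, while n = 17 gives 425 > 380; so the answer is 376.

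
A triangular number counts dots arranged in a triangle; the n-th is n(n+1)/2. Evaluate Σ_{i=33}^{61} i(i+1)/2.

Σ i(i+1)/2 = (Σi² + Σi) / 2 over i = 33..61.
Σi = 1891 − 528 = 1363 and Σi² = 77531 − 11440 = 66091.
(1·66091 + 1·1363) / 2 = 67454/2 = 33727.

33727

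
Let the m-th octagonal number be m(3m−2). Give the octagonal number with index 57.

9633

The 57th octagonal number is n(3n−2) with n = 57.
57·(3·57 − 2) = 57·169 = 9633.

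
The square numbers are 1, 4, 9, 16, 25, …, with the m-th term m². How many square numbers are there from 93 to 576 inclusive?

The n-th square number is n².
Smallest index with value ≥ 93: n = 10 (giving 100).
Largest index with value ≤ 576: n = 24 (giving 576).
Indices 10 through 24: 15 terms.

15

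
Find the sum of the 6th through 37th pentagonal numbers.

25936

Σ i(3i−1)/2 = (3Σi² − Σi) / 2 over i = 6..37.
Σi = 703 − 15 = 688 and Σi² = 17575 − 55 = 17520.
(3·17520 − 1·688) / 2 = 51872/2 = 25936.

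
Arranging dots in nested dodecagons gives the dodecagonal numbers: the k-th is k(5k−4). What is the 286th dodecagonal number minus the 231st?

286·(5·286 − 4) = 407836 and 231·(5·231 − 4) = 265881.
Difference: 407836 − 265881 = 141955.

141955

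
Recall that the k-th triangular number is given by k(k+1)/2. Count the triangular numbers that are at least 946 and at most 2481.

The n-th triangular number is n(n+1)/2.
Smallest index with value ≥ 946: n = 43 (giving 946).
Largest index with value ≤ 2481: n = 69 (giving 2415).
Indices 43 through 69: 27 terms.

27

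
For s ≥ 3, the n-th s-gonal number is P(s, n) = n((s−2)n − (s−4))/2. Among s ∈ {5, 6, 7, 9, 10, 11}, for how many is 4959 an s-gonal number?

s = 5: P(5, 57) = 4845 and P(5, 58) = 5017; 4959 is not s-gonal.
s = 6: P(6, 50) = 4950 and P(6, 51) = 5151; 4959 is not s-gonal.
s = 7: P(7, 44) = 4774 and P(7, 45) = 4995; 4959 is not s-gonal.
s = 9: P(9, 38) = 4959. ✓
s = 10: P(10, 35) = 4795 and P(10, 36) = 5076; 4959 is not s-gonal.
s = 11: P(11, 33) = 4785 and P(11, 34) = 5083; 4959 is not s-gonal.
Hits: s ∈ {9} → 1.

1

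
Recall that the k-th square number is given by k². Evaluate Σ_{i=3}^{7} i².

Σ_{i=3}^{7} i² = 140 − 5 = 135.

135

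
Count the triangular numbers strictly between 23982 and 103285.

235

The n-th triangular number is n(n+1)/2.
Smallest index with value > 23982: n = 219 (giving 24090).
Largest index with value < 103285: n = 453 (giving 102831).
Indices 219 through 453: 235 terms.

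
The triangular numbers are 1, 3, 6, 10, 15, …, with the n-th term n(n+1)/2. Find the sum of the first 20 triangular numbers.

1540

Σ i(i+1)/2 = (Σi² + Σi) / 2 over i = 1..20.
Σi = 210 and Σi² = 2870.
(1·2870 + 1·210) / 2 = 3080/2 = 1540.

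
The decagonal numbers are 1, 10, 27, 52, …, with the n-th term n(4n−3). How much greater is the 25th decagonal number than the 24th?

193

Consecutive decagonal numbers differ by 8n − 7: here 8·25 − 7 = 193.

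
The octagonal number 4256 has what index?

Set n(3n−2) = 4256, giving 3n² − 2n − 4256 = 0.
The discriminant is 4 + 12·4256 = 51076, and √51076 = 226.
So n = (2 + 226) / 6 = 228/6 = 38.
Check: 38·(3·38 − 2) = 4256. ✓

38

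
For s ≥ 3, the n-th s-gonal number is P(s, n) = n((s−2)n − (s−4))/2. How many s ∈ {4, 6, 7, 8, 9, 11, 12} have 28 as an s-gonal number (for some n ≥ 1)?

s = 4: P(4, 5) = 25 and P(4, 6) = 36; 28 is not s-gonal.
s = 6: P(6, 4) = 28. ✓
s = 7: P(7, 3) = 18 and P(7, 4) = 34; 28 is not s-gonal.
s = 8: P(8, 3) = 21 and P(8, 4) = 40; 28 is not s-gonal.
s = 9: P(9, 3) = 24 and P(9, 4) = 46; 28 is not s-gonal.
s = 11: P(11, 2) = 11 and P(11, 3) = 30; 28 is not s-gonal.
s = 12: P(12, 2) = 12 and P(12, 3) = 33; 28 is not s-gonal.
Hits: s ∈ {6} → 1.

1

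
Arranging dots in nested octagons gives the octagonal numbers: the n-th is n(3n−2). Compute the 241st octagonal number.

The 241st octagonal number is n(3n−2) with n = 241.
241·(3·241 − 2) = 241·721 = 173761.

173761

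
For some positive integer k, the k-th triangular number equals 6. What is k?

Set n(n+1)/2 = 6, giving n² + n − 12 = 0.
So n = (-1 + 7) / 2 = 6/2 = 3.

3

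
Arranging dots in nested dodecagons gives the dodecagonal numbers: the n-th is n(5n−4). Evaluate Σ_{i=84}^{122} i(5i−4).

2077387

Σ i(5i−4) = 5Σi² − 4Σi over i = 84..122.
Σi = 7503 − 3486 = 4017 and Σi² = 612745 − 194054 = 418691.
5·418691 − 4·4017 = 2077387.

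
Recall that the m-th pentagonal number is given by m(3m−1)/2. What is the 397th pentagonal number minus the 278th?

120428

397·(3·397 − 1)/2 = 236215 and 278·(3·278 − 1)/2 = 115787.
Difference: 236215 − 115787 = 120428.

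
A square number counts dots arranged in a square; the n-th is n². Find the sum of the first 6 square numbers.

Σ_{i=1}^{6} i² = 6·7·13/6 = 91.

91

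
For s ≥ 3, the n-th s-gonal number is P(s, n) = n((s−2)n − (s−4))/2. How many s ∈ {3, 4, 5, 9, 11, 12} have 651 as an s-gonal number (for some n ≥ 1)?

s = 3: P(3, 35) = 630 and P(3, 36) = 666; 651 is not s-gonal.
s = 4: P(4, 25) = 625 and P(4, 26) = 676; 651 is not s-gonal.
s = 5: P(5, 21) = 651. ✓
s = 9: P(9, 14) = 651. ✓
s = 11: P(11, 12) = 606 and P(11, 13) = 715; 651 is not s-gonal.
s = 12: P(12, 11) = 561 and P(12, 12) = 672; 651 is not s-gonal.
Hits: s ∈ {5, 9} → 2.

2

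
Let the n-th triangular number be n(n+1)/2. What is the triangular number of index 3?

3·4/2 = 12/2 = 6.

6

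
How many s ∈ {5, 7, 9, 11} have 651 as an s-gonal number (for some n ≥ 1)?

s = 5: P(5, 21) = 651. ✓
s = 7: P(7, 16) = 616 and P(7, 17) = 697; 651 is not s-gonal.
s = 9: P(9, 14) = 651. ✓
s = 11: P(11, 12) = 606 and P(11, 13) = 715; 651 is not s-gonal.
Hits: s ∈ {5, 9} → 2.

2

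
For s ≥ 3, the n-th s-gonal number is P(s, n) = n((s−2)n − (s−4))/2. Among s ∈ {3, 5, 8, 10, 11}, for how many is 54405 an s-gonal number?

2

s = 3: P(3, 329) = 54285 and P(3, 330) = 54615; 54405 is not s-gonal.
s = 5: P(5, 190) = 54055 and P(5, 191) = 54626; 54405 is not s-gonal.
s = 8: P(8, 135) = 54405. ✓
s = 10: P(10, 117) = 54405. ✓
s = 11: P(11, 110) = 54065 and P(11, 111) = 55056; 54405 is not s-gonal.
Hits: s ∈ {8, 10} → 2.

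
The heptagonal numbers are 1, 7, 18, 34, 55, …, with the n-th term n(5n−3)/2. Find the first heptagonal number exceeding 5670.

5688

Solve n(5n−3)/2 > 5670 for integer n.
The largest n with value ≤ 5670 is 47 (since 5452 ≤ 5670 < 5688), so the first above is n = 48, value 5688.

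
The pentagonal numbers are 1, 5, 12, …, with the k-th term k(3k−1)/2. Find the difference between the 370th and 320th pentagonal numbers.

370·(3·370 − 1)/2 = 205165 and 320·(3·320 − 1)/2 = 153440.
Difference: 205165 − 153440 = 51725.

51725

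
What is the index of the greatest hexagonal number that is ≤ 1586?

28

Solve n(2n−1) ≤ 1586 for integer n.
n = 28 gives 1540 ≤ 1586, while n = 29 gives 1653 > 1586; so the answer is index 28.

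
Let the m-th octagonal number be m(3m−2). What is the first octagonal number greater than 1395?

Solve n(3n−2) > 1395 for integer n.
The largest n with value ≤ 1395 is 21 (since 1281 ≤ 1395 < 1408), so the first above is n = 22, value 1408.

1408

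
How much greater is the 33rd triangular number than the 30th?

33·34/2 = 561 and 30·31/2 = 465.
Difference: 561 − 465 = 96.

96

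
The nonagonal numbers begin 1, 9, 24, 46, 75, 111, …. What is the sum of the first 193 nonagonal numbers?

Σ i(7i−5)/2 = (7Σi² − 5Σi) / 2 over i = 1..193.
Σi = 18721 and Σi² = 2415009.
(7·2415009 − 5·18721) / 2 = 16811458/2 = 8405729.

8405729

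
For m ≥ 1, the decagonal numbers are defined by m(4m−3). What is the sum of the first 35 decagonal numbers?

Σ i(4i−3) = 4Σi² − 3Σi over i = 1..35.
Σi = 630 and Σi² = 14910.
4·14910 − 3·630 = 57750.

57750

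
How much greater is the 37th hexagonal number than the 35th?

37·(2·37 − 1) = 2701 and 35·(2·35 − 1) = 2415.
Difference: 2701 − 2415 = 286.

286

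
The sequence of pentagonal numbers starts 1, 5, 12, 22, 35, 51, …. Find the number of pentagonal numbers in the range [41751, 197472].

The n-th pentagonal number is n(3n−1)/2.
Smallest index with value ≥ 41751: n = 168 (giving 42252).
Largest index with value ≤ 197472: n = 363 (giving 197472).
Indices 168 through 363: 196 terms.

196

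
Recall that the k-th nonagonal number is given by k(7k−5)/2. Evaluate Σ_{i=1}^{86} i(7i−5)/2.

745706

Σ i(7i−5)/2 = (7Σi² − 5Σi) / 2 over i = 1..86.
Σi = 3741 and Σi² = 215731.
(7·215731 − 5·3741) / 2 = 1491412/2 = 745706.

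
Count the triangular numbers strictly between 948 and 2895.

32

The n-th triangular number is n(n+1)/2.
Smallest index with value > 948: n = 44 (giving 990).
Largest index with value < 2895: n = 75 (giving 2850).
Indices 44 through 75: 32 terms.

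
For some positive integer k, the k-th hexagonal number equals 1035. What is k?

Set n(2n−1) = 1035, giving 2n² − n − 1035 = 0.
The discriminant is 1 + 8·1035 = 8281, and √8281 = 91.
So n = (1 + 91) / 4 = 92/4 = 23.

23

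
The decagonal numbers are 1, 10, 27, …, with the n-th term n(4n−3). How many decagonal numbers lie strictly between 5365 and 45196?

The n-th decagonal number is n(4n−3).
Smallest index with value > 5365: n = 38 (giving 5662).
Largest index with value < 45196: n = 106 (giving 44626).
Indices 38 through 106: 69 terms.

69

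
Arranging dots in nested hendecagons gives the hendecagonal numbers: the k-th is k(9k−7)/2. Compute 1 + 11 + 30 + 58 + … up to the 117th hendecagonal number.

Σ i(9i−7)/2 = (9Σi² − 7Σi) / 2 over i = 1..117.
Σi = 6903 and Σi² = 540735.
(9·540735 − 7·6903) / 2 = 4818294/2 = 2409147.

2409147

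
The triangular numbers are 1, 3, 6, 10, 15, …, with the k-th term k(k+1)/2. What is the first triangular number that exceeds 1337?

1378

Solve n(n+1)/2 > 1337 for integer n.
The largest n with value ≤ 1337 is 51 (since 1326 ≤ 1337 < 1378), so the first above is n = 52, value 1378.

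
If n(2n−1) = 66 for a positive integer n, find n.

Set n(2n−1) = 66, giving 2n² − n − 66 = 0.
So n = (1 + 23) / 4 = 24/4 = 6.
Check: 6·(2·6 − 1) = 66. ✓

6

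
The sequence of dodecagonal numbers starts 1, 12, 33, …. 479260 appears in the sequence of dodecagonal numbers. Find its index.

310

Set n(5n−4) = 479260, giving 5n² − 4n − 479260 = 0.
The discriminant is 16 + 20·479260 = 9585216, and √9585216 = 3096.
So n = (4 + 3096) / 10 = 3100/10 = 310.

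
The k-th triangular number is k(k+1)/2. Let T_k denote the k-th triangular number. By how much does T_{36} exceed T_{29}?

231

36·37/2 = 666 and 29·30/2 = 435.
Difference: 666 − 435 = 231.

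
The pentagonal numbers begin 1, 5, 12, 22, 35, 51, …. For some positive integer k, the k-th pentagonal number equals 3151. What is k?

46

Set n(3n−1)/2 = 3151, giving 3n² − n − 6302 = 0.
The discriminant is 1 + 24·3151 = 75625, and √75625 = 275.
So n = (1 + 275) / 6 = 276/6 = 46.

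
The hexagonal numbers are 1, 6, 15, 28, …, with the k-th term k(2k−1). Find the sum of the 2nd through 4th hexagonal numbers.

49

Σ i(2i−1) = 2Σi² − Σi over i = 2..4.
Σi = 10 − 1 = 9 and Σi² = 30 − 1 = 29.
2·29 − 1·9 = 49.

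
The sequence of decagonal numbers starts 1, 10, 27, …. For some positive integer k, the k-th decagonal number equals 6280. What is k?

Set n(4n−3) = 6280, giving 4n² − 3n − 6280 = 0.
The discriminant is 9 + 16·6280 = 100489, and √100489 = 317.
So n = (3 + 317) / 8 = 320/8 = 40.
Check: 40·(4·40 − 3) = 6280. ✓

40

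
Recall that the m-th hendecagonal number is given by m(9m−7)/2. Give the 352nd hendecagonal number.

The 352nd hendecagonal number is n(9n−7)/2 with n = 352.
352·(9·352 − 7)/2 = 352·3161/2 = 556336.

556336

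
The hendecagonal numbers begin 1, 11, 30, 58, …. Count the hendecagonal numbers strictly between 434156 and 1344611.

The n-th hendecagonal number is n(9n−7)/2.
Smallest index with value > 434156: n = 312 (giving 436956).
Largest index with value < 1344611: n = 547 (giving 1344526).
Indices 312 through 547: 236 terms.

236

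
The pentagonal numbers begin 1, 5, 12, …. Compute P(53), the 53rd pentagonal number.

4187

53·(3·53 − 1)/2 = 53·158/2 = 53·79 = 4187.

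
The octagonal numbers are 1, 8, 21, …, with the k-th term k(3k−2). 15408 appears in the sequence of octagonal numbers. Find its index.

72

Set n(3n−2) = 15408, giving 3n² − 2n − 15408 = 0.
So n = (2 + 430) / 6 = 432/6 = 72.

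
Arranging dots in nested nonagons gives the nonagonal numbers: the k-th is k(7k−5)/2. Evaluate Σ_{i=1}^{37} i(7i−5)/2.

59755

Σ i(7i−5)/2 = (7Σi² − 5Σi) / 2 over i = 1..37.
Σi = 703 and Σi² = 17575.
(7·17575 − 5·703) / 2 = 119510/2 = 59755.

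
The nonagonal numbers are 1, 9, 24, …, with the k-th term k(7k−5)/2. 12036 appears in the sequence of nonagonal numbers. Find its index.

59

Set n(7n−5)/2 = 12036, giving 7n² − 5n − 24072 = 0.
The discriminant is 25 + 56·12036 = 674041, and √674041 = 821.
So n = (5 + 821) / 14 = 826/14 = 59.
Check: 59·(7·59 − 5)/2 = 12036. ✓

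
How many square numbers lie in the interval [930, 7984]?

59

The n-th square number is n².
Smallest index with value ≥ 930: n = 31 (giving 961).
Largest index with value ≤ 7984: n = 89 (giving 7921).
Indices 31 through 89: 59 terms.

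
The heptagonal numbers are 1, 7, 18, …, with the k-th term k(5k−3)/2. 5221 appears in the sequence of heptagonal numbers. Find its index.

Set n(5n−3)/2 = 5221, giving 5n² − 3n − 10442 = 0.
The discriminant is 9 + 40·5221 = 208849, and √208849 = 457.
So n = (3 + 457) / 10 = 460/10 = 46.
Check: 46·(5·46 − 3)/2 = 5221. ✓

46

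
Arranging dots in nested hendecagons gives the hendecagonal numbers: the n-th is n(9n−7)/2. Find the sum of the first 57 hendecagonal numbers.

279357

Σ i(9i−7)/2 = (9Σi² − 7Σi) / 2 over i = 1..57.
Σi = 1653 and Σi² = 63365.
(9·63365 − 7·1653) / 2 = 558714/2 = 279357.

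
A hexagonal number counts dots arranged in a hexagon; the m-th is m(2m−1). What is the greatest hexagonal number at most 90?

66

Solve n(2n−1) ≤ 90 for integer n.
n = 6 gives 66 ≤ 90, while n = 7 gives 91 > 90; so the answer is 66.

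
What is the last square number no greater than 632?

625

Solve n² ≤ 632 for integer n.
n = 25 gives 625 ≤ 632, while n = 26 gives 676 > 632; so the answer is 625.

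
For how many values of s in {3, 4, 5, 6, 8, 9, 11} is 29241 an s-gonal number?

2

s = 3: P(3, 241) = 29161 and P(3, 242) = 29403; 29241 is not s-gonal.
s = 4: P(4, 171) = 29241. ✓
s = 5: P(5, 139) = 28912 and P(5, 140) = 29330; 29241 is not s-gonal.
s = 6: P(6, 121) = 29161 and P(6, 122) = 29646; 29241 is not s-gonal.
s = 8: P(8, 99) = 29205 and P(8, 100) = 29800; 29241 is not s-gonal.
s = 9: P(9, 91) = 28756 and P(9, 92) = 29394; 29241 is not s-gonal.
s = 11: P(11, 81) = 29241. ✓
Hits: s ∈ {4, 11} → 2.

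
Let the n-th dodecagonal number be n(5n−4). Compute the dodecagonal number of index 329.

539889

The 329th dodecagonal number is n(5n−4) with n = 329.
329·(5·329 − 4) = 329·1641 = 539889.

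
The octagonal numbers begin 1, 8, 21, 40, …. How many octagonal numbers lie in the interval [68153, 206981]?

112

The n-th octagonal number is n(3n−2).
Smallest index with value ≥ 68153: n = 152 (giving 69008).
Largest index with value ≤ 206981: n = 263 (giving 206981).
Indices 152 through 263: 112 terms.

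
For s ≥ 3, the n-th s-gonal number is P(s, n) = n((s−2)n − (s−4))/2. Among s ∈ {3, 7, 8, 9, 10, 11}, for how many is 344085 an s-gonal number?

s = 3: P(3, 829) = 344035 and P(3, 830) = 344865; 344085 is not s-gonal.
s = 7: P(7, 371) = 343546 and P(7, 372) = 345402; 344085 is not s-gonal.
s = 8: P(8, 339) = 344085. ✓
s = 9: P(9, 313) = 342109 and P(9, 314) = 344301; 344085 is not s-gonal.
s = 10: P(10, 293) = 342517 and P(10, 294) = 344862; 344085 is not s-gonal.
s = 11: P(11, 276) = 341826 and P(11, 277) = 344311; 344085 is not s-gonal.
Hits: s ∈ {8} → 1.

1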